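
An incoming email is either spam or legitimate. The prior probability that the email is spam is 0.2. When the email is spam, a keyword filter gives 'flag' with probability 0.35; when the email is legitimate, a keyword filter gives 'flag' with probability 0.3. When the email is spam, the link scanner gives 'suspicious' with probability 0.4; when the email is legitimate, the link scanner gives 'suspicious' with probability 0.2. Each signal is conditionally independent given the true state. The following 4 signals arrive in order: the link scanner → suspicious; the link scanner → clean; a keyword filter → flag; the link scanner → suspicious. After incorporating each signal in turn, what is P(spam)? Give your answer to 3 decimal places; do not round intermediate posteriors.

Each posterior becomes the prior for the next update.
After the link scanner='suspicious': P(spam) = 0.4·0.2000 / (0.4·0.2000 + 0.2·0.8000) ≈ 0.3333
After the link scanner='clean': P(spam) = 0.6·0.3333 / (0.6·0.3333 + 0.8·0.6667) ≈ 0.2727
After a keyword filter='flag': P(spam) = 0.35·0.2727 / (0.35·0.2727 + 0.3·0.7273) ≈ 0.3043
After the link scanner='suspicious': P(spam) = 0.4·0.3043 / (0.4·0.3043 + 0.2·0.6957) ≈ 0.4667

0.467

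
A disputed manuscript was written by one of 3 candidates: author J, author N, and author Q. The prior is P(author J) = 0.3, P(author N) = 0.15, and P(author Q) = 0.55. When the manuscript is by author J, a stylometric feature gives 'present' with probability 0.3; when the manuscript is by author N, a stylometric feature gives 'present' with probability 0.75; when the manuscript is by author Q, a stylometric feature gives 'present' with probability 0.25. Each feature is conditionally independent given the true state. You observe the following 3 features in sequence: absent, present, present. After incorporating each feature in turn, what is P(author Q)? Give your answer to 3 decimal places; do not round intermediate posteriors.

Apply Bayes' rule sequentially, carrying P(author Q) forward.
After 'absent': normaliser = 0.7·0.3000 + 0.25·0.1500 + 0.75·0.5500; P(author J) ≈ 0.3182, P(author N) ≈ 0.0568, P(author Q) ≈ 0.6250
After 'present': normaliser = 0.3·0.3182 + 0.75·0.0568 + 0.25·0.6250; P(author J) ≈ 0.3243, P(author N) ≈ 0.1448, P(author Q) ≈ 0.5309
After 'present': normaliser = 0.3·0.3243 + 0.75·0.1448 + 0.25·0.5309; P(author J) ≈ 0.2873, P(author N) ≈ 0.3207, P(author Q) ≈ 0.3920

0.392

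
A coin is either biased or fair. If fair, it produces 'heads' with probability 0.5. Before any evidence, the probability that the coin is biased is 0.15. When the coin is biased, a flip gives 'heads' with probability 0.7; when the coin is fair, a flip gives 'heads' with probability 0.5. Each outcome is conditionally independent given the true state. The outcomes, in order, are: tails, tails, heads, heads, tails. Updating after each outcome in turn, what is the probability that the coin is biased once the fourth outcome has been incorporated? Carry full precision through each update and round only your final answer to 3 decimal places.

0.111

Apply Bayes' rule sequentially, carrying P(biased) forward.
After 'tails': P(biased) = 0.3·0.1500 / (0.3·0.1500 + 0.5·0.8500) ≈ 0.0957
After 'tails': P(biased) = 0.3·0.0957 / (0.3·0.0957 + 0.5·0.9043) ≈ 0.0597
After 'heads': P(biased) = 0.7·0.0597 / (0.7·0.0597 + 0.5·0.9403) ≈ 0.0817
After 'heads': P(biased) = 0.7·0.0817 / (0.7·0.0817 + 0.5·0.9183) ≈ 0.1107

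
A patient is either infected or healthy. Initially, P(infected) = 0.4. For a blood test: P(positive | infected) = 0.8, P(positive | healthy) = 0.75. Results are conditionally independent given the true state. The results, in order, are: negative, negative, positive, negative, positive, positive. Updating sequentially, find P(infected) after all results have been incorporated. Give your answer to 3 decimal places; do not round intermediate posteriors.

Apply Bayes' rule sequentially, carrying P(infected) forward.
After 'negative': P(infected) = 0.2·0.4000 / (0.2·0.4000 + 0.25·0.6000) ≈ 0.3478
After 'negative': P(infected) = 0.2·0.3478 / (0.2·0.3478 + 0.25·0.6522) ≈ 0.2991
After 'positive': P(infected) = 0.8·0.2991 / (0.8·0.2991 + 0.75·0.7009) ≈ 0.3128
After 'negative': P(infected) = 0.2·0.3128 / (0.2·0.3128 + 0.25·0.6872) ≈ 0.2669
After 'positive': P(infected) = 0.8·0.2669 / (0.8·0.2669 + 0.75·0.7331) ≈ 0.2797
After 'positive': P(infected) = 0.8·0.2797 / (0.8·0.2797 + 0.75·0.7203) ≈ 0.2929

0.293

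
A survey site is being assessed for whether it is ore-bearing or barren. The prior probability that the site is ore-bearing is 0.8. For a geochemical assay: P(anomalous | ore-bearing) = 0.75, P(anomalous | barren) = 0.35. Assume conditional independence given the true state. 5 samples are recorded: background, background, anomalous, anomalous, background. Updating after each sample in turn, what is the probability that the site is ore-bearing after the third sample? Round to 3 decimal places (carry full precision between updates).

After 'background': P(ore) = 0.25·0.8000 / (0.25·0.8000 + 0.65·0.2000) ≈ 0.6061
After 'background': P(ore) = 0.25·0.6061 / (0.25·0.6061 + 0.65·0.3939) ≈ 0.3717
After 'anomalous': P(ore) = 0.75·0.3717 / (0.75·0.3717 + 0.35·0.6283) ≈ 0.5591

0.559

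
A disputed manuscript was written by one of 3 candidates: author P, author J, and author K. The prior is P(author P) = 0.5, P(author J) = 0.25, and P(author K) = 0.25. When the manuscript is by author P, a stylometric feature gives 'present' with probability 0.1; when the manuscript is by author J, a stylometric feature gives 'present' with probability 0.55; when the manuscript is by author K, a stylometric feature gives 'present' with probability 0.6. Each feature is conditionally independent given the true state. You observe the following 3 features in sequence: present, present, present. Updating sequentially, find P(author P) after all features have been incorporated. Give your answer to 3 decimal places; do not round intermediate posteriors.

After 'present': normaliser = 0.1·0.5000 + 0.55·0.2500 + 0.6·0.2500; P(author P) ≈ 0.1481, P(author J) ≈ 0.4074, P(author K) ≈ 0.4444
After 'present': normaliser = 0.1·0.1481 + 0.55·0.4074 + 0.6·0.4444; P(author P) ≈ 0.0293, P(author J) ≈ 0.4432, P(author K) ≈ 0.5275
After 'present': normaliser = 0.1·0.0293 + 0.55·0.4432 + 0.6·0.5275; P(author P) ≈ 0.0052, P(author J) ≈ 0.4328, P(author K) ≈ 0.5620

0.005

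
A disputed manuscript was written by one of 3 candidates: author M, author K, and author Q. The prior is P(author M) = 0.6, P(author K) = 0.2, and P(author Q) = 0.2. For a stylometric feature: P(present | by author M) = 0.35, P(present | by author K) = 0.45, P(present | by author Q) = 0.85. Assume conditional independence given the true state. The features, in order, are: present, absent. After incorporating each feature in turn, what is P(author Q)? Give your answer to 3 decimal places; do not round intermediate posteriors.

0.121

After 'present': normaliser = 0.35·0.6000 + 0.45·0.2000 + 0.85·0.2000; P(author M) ≈ 0.4468, P(author K) ≈ 0.1915, P(author Q) ≈ 0.3617
After 'absent': normaliser = 0.65·0.4468 + 0.55·0.1915 + 0.15·0.3617; P(author M) ≈ 0.6454, P(author K) ≈ 0.2340, P(author Q) ≈ 0.1206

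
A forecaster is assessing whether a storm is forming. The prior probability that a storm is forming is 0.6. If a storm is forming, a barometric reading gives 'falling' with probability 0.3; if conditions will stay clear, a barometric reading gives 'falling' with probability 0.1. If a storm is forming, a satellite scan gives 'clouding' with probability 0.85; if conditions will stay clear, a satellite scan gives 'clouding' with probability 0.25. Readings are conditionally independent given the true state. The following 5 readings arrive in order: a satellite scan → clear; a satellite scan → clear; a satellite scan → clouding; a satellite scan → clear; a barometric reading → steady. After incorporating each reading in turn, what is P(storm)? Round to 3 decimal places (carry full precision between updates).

Each posterior becomes the prior for the next update.
After a satellite scan='clear': P(storm) = 0.15·0.6000 / (0.15·0.6000 + 0.75·0.4000) ≈ 0.2308
After a satellite scan='clear': P(storm) = 0.15·0.2308 / (0.15·0.2308 + 0.75·0.7692) ≈ 0.0566
After a satellite scan='clouding': P(storm) = 0.85·0.0566 / (0.85·0.0566 + 0.25·0.9434) ≈ 0.1694
After a satellite scan='clear': P(storm) = 0.15·0.1694 / (0.15·0.1694 + 0.75·0.8306) ≈ 0.0392
After a barometric reading='steady': P(storm) = 0.7·0.0392 / (0.7·0.0392 + 0.9·0.9608) ≈ 0.0308

0.031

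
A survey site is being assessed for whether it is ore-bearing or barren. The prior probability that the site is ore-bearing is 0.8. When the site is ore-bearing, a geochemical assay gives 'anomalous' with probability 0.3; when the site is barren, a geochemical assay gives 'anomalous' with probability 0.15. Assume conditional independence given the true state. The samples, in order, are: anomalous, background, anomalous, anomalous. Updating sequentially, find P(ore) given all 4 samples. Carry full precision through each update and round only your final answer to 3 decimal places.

After 'anomalous': P(ore) = 0.3·0.8000 / (0.3·0.8000 + 0.15·0.2000) ≈ 0.8889
After 'background': P(ore) = 0.7·0.8889 / (0.7·0.8889 + 0.85·0.1111) ≈ 0.8682
After 'anomalous': P(ore) = 0.3·0.8682 / (0.3·0.8682 + 0.15·0.1318) ≈ 0.9295
After 'anomalous': P(ore) = 0.3·0.9295 / (0.3·0.9295 + 0.15·0.0705) ≈ 0.9634

0.963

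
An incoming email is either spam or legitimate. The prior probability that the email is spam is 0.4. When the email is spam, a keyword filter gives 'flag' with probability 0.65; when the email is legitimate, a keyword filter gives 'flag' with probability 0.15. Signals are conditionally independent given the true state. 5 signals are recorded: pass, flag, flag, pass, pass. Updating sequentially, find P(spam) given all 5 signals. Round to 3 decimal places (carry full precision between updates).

After 'pass': P(spam) = 0.35·0.4000 / (0.35·0.4000 + 0.85·0.6000) ≈ 0.2154
After 'flag': P(spam) = 0.65·0.2154 / (0.65·0.2154 + 0.15·0.7846) ≈ 0.5433
After 'flag': P(spam) = 0.65·0.5433 / (0.65·0.5433 + 0.15·0.4567) ≈ 0.8375
After 'pass': P(spam) = 0.35·0.8375 / (0.35·0.8375 + 0.85·0.1625) ≈ 0.6797
After 'pass': P(spam) = 0.35·0.6797 / (0.35·0.6797 + 0.85·0.3203) ≈ 0.4664

0.466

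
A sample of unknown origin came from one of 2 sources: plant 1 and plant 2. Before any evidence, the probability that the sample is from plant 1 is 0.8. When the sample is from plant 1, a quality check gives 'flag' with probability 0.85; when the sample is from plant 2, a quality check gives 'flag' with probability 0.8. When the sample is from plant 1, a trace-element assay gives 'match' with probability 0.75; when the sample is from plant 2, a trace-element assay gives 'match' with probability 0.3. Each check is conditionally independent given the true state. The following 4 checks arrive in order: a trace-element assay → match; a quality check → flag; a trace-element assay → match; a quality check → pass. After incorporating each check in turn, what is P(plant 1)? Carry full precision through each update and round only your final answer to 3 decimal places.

0.952

After a trace-element assay='match': P(plant 1) = 0.75·0.8000 / (0.75·0.8000 + 0.3·0.2000) ≈ 0.9091
After a quality check='flag': P(plant 1) = 0.85·0.9091 / (0.85·0.9091 + 0.8·0.0909) ≈ 0.9140
After a trace-element assay='match': P(plant 1) = 0.75·0.9140 / (0.75·0.9140 + 0.3·0.0860) ≈ 0.9637
After a quality check='pass': P(plant 1) = 0.15·0.9637 / (0.15·0.9637 + 0.2·0.0363) ≈ 0.9522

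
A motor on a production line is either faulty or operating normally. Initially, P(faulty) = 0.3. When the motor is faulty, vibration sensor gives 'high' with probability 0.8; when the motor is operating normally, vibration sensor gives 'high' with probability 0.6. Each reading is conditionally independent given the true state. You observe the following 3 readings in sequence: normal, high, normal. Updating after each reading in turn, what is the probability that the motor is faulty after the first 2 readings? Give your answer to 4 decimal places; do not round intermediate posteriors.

0.2222

After 'normal': P(faulty) = 0.2·0.3000 / (0.2·0.3000 + 0.4·0.7000) ≈ 0.1765
After 'high': P(faulty) = 0.8·0.1765 / (0.8·0.1765 + 0.6·0.8235) ≈ 0.2222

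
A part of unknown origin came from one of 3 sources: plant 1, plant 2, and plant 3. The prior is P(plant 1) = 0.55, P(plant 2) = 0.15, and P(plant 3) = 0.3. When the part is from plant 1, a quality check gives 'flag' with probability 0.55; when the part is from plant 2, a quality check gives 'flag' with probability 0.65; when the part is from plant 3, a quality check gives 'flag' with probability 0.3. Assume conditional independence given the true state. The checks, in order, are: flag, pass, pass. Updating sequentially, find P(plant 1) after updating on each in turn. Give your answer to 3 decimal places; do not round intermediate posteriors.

0.522

Apply Bayes' rule sequentially, carrying P(plant 1) forward.
After 'flag': normaliser = 0.55·0.5500 + 0.65·0.1500 + 0.3·0.3000; P(plant 1) ≈ 0.6173, P(plant 2) ≈ 0.1990, P(plant 3) ≈ 0.1837
After 'pass': normaliser = 0.45·0.6173 + 0.35·0.1990 + 0.7·0.1837; P(plant 1) ≈ 0.5836, P(plant 2) ≈ 0.1463, P(plant 3) ≈ 0.2701
After 'pass': normaliser = 0.45·0.5836 + 0.35·0.1463 + 0.7·0.2701; P(plant 1) ≈ 0.5222, P(plant 2) ≈ 0.1018, P(plant 3) ≈ 0.3760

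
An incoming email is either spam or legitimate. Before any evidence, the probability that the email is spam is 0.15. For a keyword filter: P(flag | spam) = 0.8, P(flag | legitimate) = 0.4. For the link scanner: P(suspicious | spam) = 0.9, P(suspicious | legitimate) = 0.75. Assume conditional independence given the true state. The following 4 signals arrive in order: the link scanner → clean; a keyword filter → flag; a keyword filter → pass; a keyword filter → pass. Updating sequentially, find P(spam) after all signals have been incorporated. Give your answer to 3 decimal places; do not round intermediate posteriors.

0.015

After the link scanner='clean': P(spam) = 0.1·0.1500 / (0.1·0.1500 + 0.25·0.8500) ≈ 0.0659
After a keyword filter='flag': P(spam) = 0.8·0.0659 / (0.8·0.0659 + 0.4·0.9341) ≈ 0.1237
After a keyword filter='pass': P(spam) = 0.2·0.1237 / (0.2·0.1237 + 0.6·0.8763) ≈ 0.0449
After a keyword filter='pass': P(spam) = 0.2·0.0449 / (0.2·0.0449 + 0.6·0.9551) ≈ 0.0154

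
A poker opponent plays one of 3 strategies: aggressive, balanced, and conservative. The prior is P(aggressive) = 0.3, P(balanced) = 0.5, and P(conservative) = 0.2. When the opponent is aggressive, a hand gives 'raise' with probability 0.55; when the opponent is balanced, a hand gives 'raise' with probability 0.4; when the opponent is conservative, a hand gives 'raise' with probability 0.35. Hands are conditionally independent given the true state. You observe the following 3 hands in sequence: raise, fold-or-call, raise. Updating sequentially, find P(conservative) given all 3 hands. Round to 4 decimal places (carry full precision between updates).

0.1520

After 'raise': normaliser = 0.55·0.3000 + 0.4·0.5000 + 0.35·0.2000; P(aggressive) ≈ 0.3793, P(balanced) ≈ 0.4598, P(conservative) ≈ 0.1609
After 'fold-or-call': normaliser = 0.45·0.3793 + 0.6·0.4598 + 0.65·0.1609; P(aggressive) ≈ 0.3097, P(balanced) ≈ 0.5005, P(conservative) ≈ 0.1898
After 'raise': normaliser = 0.55·0.3097 + 0.4·0.5005 + 0.35·0.1898; P(aggressive) ≈ 0.3898, P(balanced) ≈ 0.4582, P(conservative) ≈ 0.1520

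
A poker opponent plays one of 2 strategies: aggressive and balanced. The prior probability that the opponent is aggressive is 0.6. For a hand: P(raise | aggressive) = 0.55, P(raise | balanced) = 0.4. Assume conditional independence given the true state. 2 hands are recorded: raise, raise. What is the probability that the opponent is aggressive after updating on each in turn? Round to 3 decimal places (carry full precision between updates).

0.739

After 'raise': P(aggressive) = 0.55·0.6000 / (0.55·0.6000 + 0.4·0.4000) ≈ 0.6735
After 'raise': P(aggressive) = 0.55·0.6735 / (0.55·0.6735 + 0.4·0.3265) ≈ 0.7393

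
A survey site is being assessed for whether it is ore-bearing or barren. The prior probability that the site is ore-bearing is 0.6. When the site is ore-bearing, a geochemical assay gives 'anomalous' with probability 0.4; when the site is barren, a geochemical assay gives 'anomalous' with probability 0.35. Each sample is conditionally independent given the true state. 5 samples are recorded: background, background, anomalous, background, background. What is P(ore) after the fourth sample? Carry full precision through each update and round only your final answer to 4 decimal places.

0.5742

After 'background': P(ore) = 0.6·0.6000 / (0.6·0.6000 + 0.65·0.4000) ≈ 0.5806
After 'background': P(ore) = 0.6·0.5806 / (0.6·0.5806 + 0.65·0.4194) ≈ 0.5610
After 'anomalous': P(ore) = 0.4·0.5610 / (0.4·0.5610 + 0.35·0.4390) ≈ 0.5936
After 'background': P(ore) = 0.6·0.5936 / (0.6·0.5936 + 0.65·0.4064) ≈ 0.5742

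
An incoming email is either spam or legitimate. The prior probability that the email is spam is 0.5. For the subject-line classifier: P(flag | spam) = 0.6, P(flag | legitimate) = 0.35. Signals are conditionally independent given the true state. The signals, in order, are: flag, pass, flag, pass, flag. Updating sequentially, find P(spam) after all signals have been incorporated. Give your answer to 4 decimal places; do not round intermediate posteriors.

After 'flag': P(spam) = 0.6·0.5000 / (0.6·0.5000 + 0.35·0.5000) ≈ 0.6316
After 'pass': P(spam) = 0.4·0.6316 / (0.4·0.6316 + 0.65·0.3684) ≈ 0.5134
After 'flag': P(spam) = 0.6·0.5134 / (0.6·0.5134 + 0.35·0.4866) ≈ 0.6439
After 'pass': P(spam) = 0.4·0.6439 / (0.4·0.6439 + 0.65·0.3561) ≈ 0.5267
After 'flag': P(spam) = 0.6·0.5267 / (0.6·0.5267 + 0.35·0.4733) ≈ 0.6561

0.6561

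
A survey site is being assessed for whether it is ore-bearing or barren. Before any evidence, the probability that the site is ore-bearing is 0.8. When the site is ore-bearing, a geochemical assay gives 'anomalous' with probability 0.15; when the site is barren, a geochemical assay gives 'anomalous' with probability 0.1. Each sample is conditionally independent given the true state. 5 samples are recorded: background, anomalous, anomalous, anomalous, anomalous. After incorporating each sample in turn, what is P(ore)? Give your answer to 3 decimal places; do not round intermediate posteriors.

Each posterior becomes the prior for the next update.
After 'background': P(ore) = 0.85·0.8000 / (0.85·0.8000 + 0.9·0.2000) ≈ 0.7907
After 'anomalous': P(ore) = 0.15·0.7907 / (0.15·0.7907 + 0.1·0.2093) ≈ 0.8500
After 'anomalous': P(ore) = 0.15·0.8500 / (0.15·0.8500 + 0.1·0.1500) ≈ 0.8947
After 'anomalous': P(ore) = 0.15·0.8947 / (0.15·0.8947 + 0.1·0.1053) ≈ 0.9273
After 'anomalous': P(ore) = 0.15·0.9273 / (0.15·0.9273 + 0.1·0.0727) ≈ 0.9503

0.950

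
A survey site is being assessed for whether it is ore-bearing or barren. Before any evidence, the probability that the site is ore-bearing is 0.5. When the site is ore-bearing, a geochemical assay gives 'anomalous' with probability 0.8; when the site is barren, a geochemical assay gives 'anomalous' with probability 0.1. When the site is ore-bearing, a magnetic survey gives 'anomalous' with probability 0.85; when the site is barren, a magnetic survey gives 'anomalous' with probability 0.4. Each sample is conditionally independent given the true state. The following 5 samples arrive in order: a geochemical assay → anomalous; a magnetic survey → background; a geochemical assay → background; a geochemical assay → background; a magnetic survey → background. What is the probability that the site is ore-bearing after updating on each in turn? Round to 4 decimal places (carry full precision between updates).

0.0241

After a geochemical assay='anomalous': P(ore) = 0.8·0.5000 / (0.8·0.5000 + 0.1·0.5000) ≈ 0.8889
After a magnetic survey='background': P(ore) = 0.15·0.8889 / (0.15·0.8889 + 0.6·0.1111) ≈ 0.6667
After a geochemical assay='background': P(ore) = 0.2·0.6667 / (0.2·0.6667 + 0.9·0.3333) ≈ 0.3077
After a geochemical assay='background': P(ore) = 0.2·0.3077 / (0.2·0.3077 + 0.9·0.6923) ≈ 0.0899
After a magnetic survey='background': P(ore) = 0.15·0.0899 / (0.15·0.0899 + 0.6·0.9101) ≈ 0.0241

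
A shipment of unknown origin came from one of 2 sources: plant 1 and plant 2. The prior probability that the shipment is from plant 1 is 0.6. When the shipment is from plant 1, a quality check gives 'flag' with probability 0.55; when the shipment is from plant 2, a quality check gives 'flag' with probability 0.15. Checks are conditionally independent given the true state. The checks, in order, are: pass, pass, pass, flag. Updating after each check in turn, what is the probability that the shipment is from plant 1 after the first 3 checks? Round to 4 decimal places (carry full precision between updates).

After 'pass': P(plant 1) = 0.45·0.6000 / (0.45·0.6000 + 0.85·0.4000) ≈ 0.4426
After 'pass': P(plant 1) = 0.45·0.4426 / (0.45·0.4426 + 0.85·0.5574) ≈ 0.2960
After 'pass': P(plant 1) = 0.45·0.2960 / (0.45·0.2960 + 0.85·0.7040) ≈ 0.1821

0.1821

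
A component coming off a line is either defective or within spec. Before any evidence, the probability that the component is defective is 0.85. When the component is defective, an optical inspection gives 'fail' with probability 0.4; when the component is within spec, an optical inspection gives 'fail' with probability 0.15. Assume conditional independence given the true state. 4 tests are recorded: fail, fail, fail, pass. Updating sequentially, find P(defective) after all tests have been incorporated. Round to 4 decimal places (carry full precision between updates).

After 'fail': P(defective) = 0.4·0.8500 / (0.4·0.8500 + 0.15·0.1500) ≈ 0.9379
After 'fail': P(defective) = 0.4·0.9379 / (0.4·0.9379 + 0.15·0.0621) ≈ 0.9758
After 'fail': P(defective) = 0.4·0.9758 / (0.4·0.9758 + 0.15·0.0242) ≈ 0.9908
After 'pass': P(defective) = 0.6·0.9908 / (0.6·0.9908 + 0.85·0.0092) ≈ 0.9870

0.9870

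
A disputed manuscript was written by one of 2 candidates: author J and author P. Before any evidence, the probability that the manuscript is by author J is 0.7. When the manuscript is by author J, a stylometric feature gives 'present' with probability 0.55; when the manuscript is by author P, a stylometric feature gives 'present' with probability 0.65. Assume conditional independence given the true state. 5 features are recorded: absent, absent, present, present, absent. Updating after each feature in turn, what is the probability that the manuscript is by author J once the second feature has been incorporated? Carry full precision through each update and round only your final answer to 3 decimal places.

0.794

After 'absent': P(author J) = 0.45·0.7000 / (0.45·0.7000 + 0.35·0.3000) ≈ 0.7500
After 'absent': P(author J) = 0.45·0.7500 / (0.45·0.7500 + 0.35·0.2500) ≈ 0.7941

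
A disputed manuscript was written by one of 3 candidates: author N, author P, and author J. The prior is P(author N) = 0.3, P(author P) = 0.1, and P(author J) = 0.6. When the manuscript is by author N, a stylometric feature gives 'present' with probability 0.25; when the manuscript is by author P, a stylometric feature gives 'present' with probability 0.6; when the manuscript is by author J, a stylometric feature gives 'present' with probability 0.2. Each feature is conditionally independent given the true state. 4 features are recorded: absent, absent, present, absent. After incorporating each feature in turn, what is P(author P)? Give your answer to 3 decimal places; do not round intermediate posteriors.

After 'absent': normaliser = 0.75·0.3000 + 0.4·0.1000 + 0.8·0.6000; P(author N) ≈ 0.3020, P(author P) ≈ 0.0537, P(author J) ≈ 0.6443
After 'absent': normaliser = 0.75·0.3020 + 0.4·0.0537 + 0.8·0.6443; P(author N) ≈ 0.2967, P(author P) ≈ 0.0281, P(author J) ≈ 0.6752
After 'present': normaliser = 0.25·0.2967 + 0.6·0.0281 + 0.2·0.6752; P(author N) ≈ 0.3281, P(author P) ≈ 0.0747, P(author J) ≈ 0.5973
After 'absent': normaliser = 0.75·0.3281 + 0.4·0.0747 + 0.8·0.5973; P(author N) ≈ 0.3265, P(author P) ≈ 0.0396, P(author J) ≈ 0.6339

0.040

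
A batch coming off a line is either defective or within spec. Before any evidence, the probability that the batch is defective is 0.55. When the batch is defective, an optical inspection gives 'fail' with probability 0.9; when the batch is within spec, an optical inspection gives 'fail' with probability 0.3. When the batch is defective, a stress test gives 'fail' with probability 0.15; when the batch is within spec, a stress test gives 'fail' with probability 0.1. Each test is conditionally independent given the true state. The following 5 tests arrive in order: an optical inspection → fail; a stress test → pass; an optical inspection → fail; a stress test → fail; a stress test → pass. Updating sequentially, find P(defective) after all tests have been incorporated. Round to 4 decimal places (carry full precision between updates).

0.9364

Each posterior becomes the prior for the next update.
After an optical inspection='fail': P(defective) = 0.9·0.5500 / (0.9·0.5500 + 0.3·0.4500) ≈ 0.7857
After a stress test='pass': P(defective) = 0.85·0.7857 / (0.85·0.7857 + 0.9·0.2143) ≈ 0.7759
After an optical inspection='fail': P(defective) = 0.9·0.7759 / (0.9·0.7759 + 0.3·0.2241) ≈ 0.9122
After a stress test='fail': P(defective) = 0.15·0.9122 / (0.15·0.9122 + 0.1·0.0878) ≈ 0.9397
After a stress test='pass': P(defective) = 0.85·0.9397 / (0.85·0.9397 + 0.9·0.0603) ≈ 0.9364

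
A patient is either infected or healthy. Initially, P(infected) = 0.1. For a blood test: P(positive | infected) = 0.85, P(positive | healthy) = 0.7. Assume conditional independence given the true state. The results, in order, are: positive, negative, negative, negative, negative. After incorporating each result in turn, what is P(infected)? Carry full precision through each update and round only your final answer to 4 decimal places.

After 'positive': P(infected) = 0.85·0.1000 / (0.85·0.1000 + 0.7·0.9000) ≈ 0.1189
After 'negative': P(infected) = 0.15·0.1189 / (0.15·0.1189 + 0.3·0.8811) ≈ 0.0632
After 'negative': P(infected) = 0.15·0.0632 / (0.15·0.0632 + 0.3·0.9368) ≈ 0.0326
After 'negative': P(infected) = 0.15·0.0326 / (0.15·0.0326 + 0.3·0.9674) ≈ 0.0166
After 'negative': P(infected) = 0.15·0.0166 / (0.15·0.0166 + 0.3·0.9834) ≈ 0.0084

0.0084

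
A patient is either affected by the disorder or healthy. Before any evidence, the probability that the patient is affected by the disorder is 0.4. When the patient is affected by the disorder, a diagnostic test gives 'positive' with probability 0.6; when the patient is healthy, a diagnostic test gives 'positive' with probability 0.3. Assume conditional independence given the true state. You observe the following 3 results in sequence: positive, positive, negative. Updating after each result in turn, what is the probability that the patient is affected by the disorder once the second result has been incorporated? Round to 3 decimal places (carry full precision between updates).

0.727

After 'positive': P(affected) = 0.6·0.4000 / (0.6·0.4000 + 0.3·0.6000) ≈ 0.5714
After 'positive': P(affected) = 0.6·0.5714 / (0.6·0.5714 + 0.3·0.4286) ≈ 0.7273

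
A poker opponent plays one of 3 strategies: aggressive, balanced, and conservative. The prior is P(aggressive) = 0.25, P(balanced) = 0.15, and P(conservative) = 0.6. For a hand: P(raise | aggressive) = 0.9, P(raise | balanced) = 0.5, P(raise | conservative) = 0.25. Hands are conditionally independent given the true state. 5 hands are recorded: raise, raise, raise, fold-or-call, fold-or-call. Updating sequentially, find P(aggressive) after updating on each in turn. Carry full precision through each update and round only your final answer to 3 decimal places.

0.155

After 'raise': normaliser = 0.9·0.2500 + 0.5·0.1500 + 0.25·0.6000; P(aggressive) ≈ 0.5000, P(balanced) ≈ 0.1667, P(conservative) ≈ 0.3333
After 'raise': normaliser = 0.9·0.5000 + 0.5·0.1667 + 0.25·0.3333; P(aggressive) ≈ 0.7297, P(balanced) ≈ 0.1351, P(conservative) ≈ 0.1351
After 'raise': normaliser = 0.9·0.7297 + 0.5·0.1351 + 0.25·0.1351; P(aggressive) ≈ 0.8663, P(balanced) ≈ 0.0891, P(conservative) ≈ 0.0446
After 'fold-or-call': normaliser = 0.1·0.8663 + 0.5·0.0891 + 0.75·0.0446; P(aggressive) ≈ 0.5263, P(balanced) ≈ 0.2707, P(conservative) ≈ 0.2030
After 'fold-or-call': normaliser = 0.1·0.5263 + 0.5·0.2707 + 0.75·0.2030; P(aggressive) ≈ 0.1547, P(balanced) ≈ 0.3978, P(conservative) ≈ 0.4475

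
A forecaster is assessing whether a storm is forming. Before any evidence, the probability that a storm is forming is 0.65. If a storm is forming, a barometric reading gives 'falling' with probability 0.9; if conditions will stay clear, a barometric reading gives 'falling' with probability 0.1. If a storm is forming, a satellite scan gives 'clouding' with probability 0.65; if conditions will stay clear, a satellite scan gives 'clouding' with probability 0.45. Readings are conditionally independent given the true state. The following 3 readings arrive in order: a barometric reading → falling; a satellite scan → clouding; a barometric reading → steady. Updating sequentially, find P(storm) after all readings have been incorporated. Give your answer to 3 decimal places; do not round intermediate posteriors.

After a barometric reading='falling': P(storm) = 0.9·0.6500 / (0.9·0.6500 + 0.1·0.3500) ≈ 0.9435
After a satellite scan='clouding': P(storm) = 0.65·0.9435 / (0.65·0.9435 + 0.45·0.0565) ≈ 0.9602
After a barometric reading='steady': P(storm) = 0.1·0.9602 / (0.1·0.9602 + 0.9·0.0398) ≈ 0.7284

0.728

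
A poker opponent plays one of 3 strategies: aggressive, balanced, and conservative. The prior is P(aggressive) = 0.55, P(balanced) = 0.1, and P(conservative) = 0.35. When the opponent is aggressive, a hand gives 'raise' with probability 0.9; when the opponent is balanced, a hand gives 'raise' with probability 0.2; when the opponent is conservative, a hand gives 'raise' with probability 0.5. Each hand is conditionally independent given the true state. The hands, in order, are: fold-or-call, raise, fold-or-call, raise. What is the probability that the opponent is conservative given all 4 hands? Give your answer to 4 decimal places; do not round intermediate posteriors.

After 'fold-or-call': normaliser = 0.1·0.5500 + 0.8·0.1000 + 0.5·0.3500; P(aggressive) ≈ 0.1774, P(balanced) ≈ 0.2581, P(conservative) ≈ 0.5645
After 'raise': normaliser = 0.9·0.1774 + 0.2·0.2581 + 0.5·0.5645; P(aggressive) ≈ 0.3235, P(balanced) ≈ 0.1046, P(conservative) ≈ 0.5719
After 'fold-or-call': normaliser = 0.1·0.3235 + 0.8·0.1046 + 0.5·0.5719; P(aggressive) ≈ 0.0805, P(balanced) ≈ 0.2081, P(conservative) ≈ 0.7114
After 'raise': normaliser = 0.9·0.0805 + 0.2·0.2081 + 0.5·0.7114; P(aggressive) ≈ 0.1542, P(balanced) ≈ 0.0886, P(conservative) ≈ 0.7572

0.7572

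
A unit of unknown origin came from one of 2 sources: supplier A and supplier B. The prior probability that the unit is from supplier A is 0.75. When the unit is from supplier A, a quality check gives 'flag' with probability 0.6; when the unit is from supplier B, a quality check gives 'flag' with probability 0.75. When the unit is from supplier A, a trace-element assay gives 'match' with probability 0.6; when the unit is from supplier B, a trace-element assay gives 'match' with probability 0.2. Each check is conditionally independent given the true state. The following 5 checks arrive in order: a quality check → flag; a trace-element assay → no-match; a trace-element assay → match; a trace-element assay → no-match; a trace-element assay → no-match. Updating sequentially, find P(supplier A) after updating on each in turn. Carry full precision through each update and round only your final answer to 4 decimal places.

After a quality check='flag': P(supplier A) = 0.6·0.7500 / (0.6·0.7500 + 0.75·0.2500) ≈ 0.7059
After a trace-element assay='no-match': P(supplier A) = 0.4·0.7059 / (0.4·0.7059 + 0.8·0.2941) ≈ 0.5455
After a trace-element assay='match': P(supplier A) = 0.6·0.5455 / (0.6·0.5455 + 0.2·0.4545) ≈ 0.7826
After a trace-element assay='no-match': P(supplier A) = 0.4·0.7826 / (0.4·0.7826 + 0.8·0.2174) ≈ 0.6429
After a trace-element assay='no-match': P(supplier A) = 0.4·0.6429 / (0.4·0.6429 + 0.8·0.3571) ≈ 0.4737

0.4737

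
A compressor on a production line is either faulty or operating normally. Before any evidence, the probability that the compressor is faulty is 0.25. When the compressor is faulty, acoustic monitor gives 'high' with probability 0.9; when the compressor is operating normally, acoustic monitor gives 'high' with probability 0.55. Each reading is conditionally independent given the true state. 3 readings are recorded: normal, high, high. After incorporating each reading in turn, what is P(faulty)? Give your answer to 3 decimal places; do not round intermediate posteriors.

Apply Bayes' rule sequentially, carrying P(faulty) forward.
After 'normal': P(faulty) = 0.1·0.2500 / (0.1·0.2500 + 0.45·0.7500) ≈ 0.0690
After 'high': P(faulty) = 0.9·0.0690 / (0.9·0.0690 + 0.55·0.9310) ≈ 0.1081
After 'high': P(faulty) = 0.9·0.1081 / (0.9·0.1081 + 0.55·0.8919) ≈ 0.1655

0.166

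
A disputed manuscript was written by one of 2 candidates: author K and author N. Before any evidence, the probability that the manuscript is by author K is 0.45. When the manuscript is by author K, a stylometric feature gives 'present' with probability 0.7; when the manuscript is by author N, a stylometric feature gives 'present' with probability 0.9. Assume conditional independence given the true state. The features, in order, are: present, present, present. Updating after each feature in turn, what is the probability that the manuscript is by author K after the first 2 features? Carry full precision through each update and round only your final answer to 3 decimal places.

After 'present': P(author K) = 0.7·0.4500 / (0.7·0.4500 + 0.9·0.5500) ≈ 0.3889
After 'present': P(author K) = 0.7·0.3889 / (0.7·0.3889 + 0.9·0.6111) ≈ 0.3311

0.331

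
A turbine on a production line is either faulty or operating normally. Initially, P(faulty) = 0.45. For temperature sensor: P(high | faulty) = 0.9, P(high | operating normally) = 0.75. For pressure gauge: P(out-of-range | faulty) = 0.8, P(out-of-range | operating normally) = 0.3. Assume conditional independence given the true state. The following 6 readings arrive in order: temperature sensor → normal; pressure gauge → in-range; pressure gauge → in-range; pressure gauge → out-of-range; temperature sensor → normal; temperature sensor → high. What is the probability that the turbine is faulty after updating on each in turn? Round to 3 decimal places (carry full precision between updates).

0.033

After temperature sensor='normal': P(faulty) = 0.1·0.4500 / (0.1·0.4500 + 0.25·0.5500) ≈ 0.2466
After pressure gauge='in-range': P(faulty) = 0.2·0.2466 / (0.2·0.2466 + 0.7·0.7534) ≈ 0.0855
After pressure gauge='in-range': P(faulty) = 0.2·0.0855 / (0.2·0.0855 + 0.7·0.9145) ≈ 0.0260
After pressure gauge='out-of-range': P(faulty) = 0.8·0.0260 / (0.8·0.0260 + 0.3·0.9740) ≈ 0.0665
After temperature sensor='normal': P(faulty) = 0.1·0.0665 / (0.1·0.0665 + 0.25·0.9335) ≈ 0.0277
After temperature sensor='high': P(faulty) = 0.9·0.0277 / (0.9·0.0277 + 0.75·0.9723) ≈ 0.0331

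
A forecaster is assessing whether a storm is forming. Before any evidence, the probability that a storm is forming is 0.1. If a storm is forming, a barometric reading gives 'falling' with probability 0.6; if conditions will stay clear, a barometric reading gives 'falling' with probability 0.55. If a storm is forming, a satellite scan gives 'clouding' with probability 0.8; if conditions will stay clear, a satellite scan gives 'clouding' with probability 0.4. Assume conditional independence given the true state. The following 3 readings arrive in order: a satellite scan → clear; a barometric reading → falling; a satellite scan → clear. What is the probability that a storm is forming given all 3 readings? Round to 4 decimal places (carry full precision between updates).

0.0133

After a satellite scan='clear': P(storm) = 0.2·0.1000 / (0.2·0.1000 + 0.6·0.9000) ≈ 0.0357
After a barometric reading='falling': P(storm) = 0.6·0.0357 / (0.6·0.0357 + 0.55·0.9643) ≈ 0.0388
After a satellite scan='clear': P(storm) = 0.2·0.0388 / (0.2·0.0388 + 0.6·0.9612) ≈ 0.0133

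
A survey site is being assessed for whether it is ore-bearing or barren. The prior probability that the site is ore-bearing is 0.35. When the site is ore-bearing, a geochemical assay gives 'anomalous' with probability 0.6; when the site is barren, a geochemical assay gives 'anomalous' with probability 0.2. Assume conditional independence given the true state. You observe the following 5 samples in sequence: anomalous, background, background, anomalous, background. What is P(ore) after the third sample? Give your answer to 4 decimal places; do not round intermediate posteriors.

0.2877

Each posterior becomes the prior for the next update.
After 'anomalous': P(ore) = 0.6·0.3500 / (0.6·0.3500 + 0.2·0.6500) ≈ 0.6176
After 'background': P(ore) = 0.4·0.6176 / (0.4·0.6176 + 0.8·0.3824) ≈ 0.4468
After 'background': P(ore) = 0.4·0.4468 / (0.4·0.4468 + 0.8·0.5532) ≈ 0.2877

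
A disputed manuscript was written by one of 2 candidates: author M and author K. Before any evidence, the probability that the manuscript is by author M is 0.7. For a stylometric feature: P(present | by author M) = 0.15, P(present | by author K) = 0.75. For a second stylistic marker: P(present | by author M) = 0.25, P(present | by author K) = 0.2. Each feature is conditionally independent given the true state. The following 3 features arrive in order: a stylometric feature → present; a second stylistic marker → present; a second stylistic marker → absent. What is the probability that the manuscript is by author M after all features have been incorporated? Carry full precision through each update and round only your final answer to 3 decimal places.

0.354

After a stylometric feature='present': P(author M) = 0.15·0.7000 / (0.15·0.7000 + 0.75·0.3000) ≈ 0.3182
After a second stylistic marker='present': P(author M) = 0.25·0.3182 / (0.25·0.3182 + 0.2·0.6818) ≈ 0.3684
After a second stylistic marker='absent': P(author M) = 0.75·0.3684 / (0.75·0.3684 + 0.8·0.6316) ≈ 0.3535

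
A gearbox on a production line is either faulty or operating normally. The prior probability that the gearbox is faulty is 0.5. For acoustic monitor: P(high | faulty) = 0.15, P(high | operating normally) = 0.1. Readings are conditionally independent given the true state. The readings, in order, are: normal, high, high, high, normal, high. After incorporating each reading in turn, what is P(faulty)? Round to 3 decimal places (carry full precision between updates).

Each posterior becomes the prior for the next update.
After 'normal': P(faulty) = 0.85·0.5000 / (0.85·0.5000 + 0.9·0.5000) ≈ 0.4857
After 'high': P(faulty) = 0.15·0.4857 / (0.15·0.4857 + 0.1·0.5143) ≈ 0.5862
After 'high': P(faulty) = 0.15·0.5862 / (0.15·0.5862 + 0.1·0.4138) ≈ 0.6800
After 'high': P(faulty) = 0.15·0.6800 / (0.15·0.6800 + 0.1·0.3200) ≈ 0.7612
After 'normal': P(faulty) = 0.85·0.7612 / (0.85·0.7612 + 0.9·0.2388) ≈ 0.7506
After 'high': P(faulty) = 0.15·0.7506 / (0.15·0.7506 + 0.1·0.2494) ≈ 0.8187

0.819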